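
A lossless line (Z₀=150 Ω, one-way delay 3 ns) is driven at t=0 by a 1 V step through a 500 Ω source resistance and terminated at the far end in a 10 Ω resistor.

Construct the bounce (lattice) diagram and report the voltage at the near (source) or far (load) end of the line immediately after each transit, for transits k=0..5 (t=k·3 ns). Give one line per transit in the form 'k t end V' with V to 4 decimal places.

0 0 source 0.2308
1 3 load 0.0288
2 6 source -0.0799
3 9 load 0.0153
4 12 source 0.0665
5 15 load 0.0217

Γ_L=-0.875000, Γ_S=0.538462; launch V₁=1·150/650=0.230769
k=0 src: V=0.2308
k=1 load: inc=0.230769, refl=0.230769·-0.875000=-0.2019; V=0.000000+0.230769+-0.201923=0.0288
k=2 src: inc=-0.201923, refl=-0.201923·0.538462=-0.1087; V=0.230769+-0.201923+-0.108728=-0.0799
k=3 load: inc=-0.108728, refl=-0.108728·-0.875000=0.0951; V=0.028846+-0.108728+0.095137=0.0153
k=4 src: inc=0.095137, refl=0.095137·0.538462=0.0512; V=-0.079882+0.095137+0.051228=0.0665
k=5 load: inc=0.051228, refl=0.051228·-0.875000=-0.0448; V=0.015255+0.051228+-0.044824=0.0217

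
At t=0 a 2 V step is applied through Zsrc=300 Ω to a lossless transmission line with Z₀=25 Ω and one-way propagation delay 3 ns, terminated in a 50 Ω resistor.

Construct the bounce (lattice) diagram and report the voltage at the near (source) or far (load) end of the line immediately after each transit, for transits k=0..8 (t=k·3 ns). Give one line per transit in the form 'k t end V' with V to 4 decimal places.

0 0 source 0.1538
1 3 load 0.2051
2 6 source 0.2485
3 9 load 0.2630
4 12 source 0.2752
5 15 load 0.2793
6 18 source 0.2828
7 21 load 0.2839
8 24 source 0.2849

Γ_L=0.333333, Γ_S=0.846154; launch V₁=2·25/325=0.153846
k=0 src: V=0.1538
k=1 load: inc=0.153846, refl=0.153846·0.333333=0.0513; V=0.000000+0.153846+0.051282=0.2051
k=2 src: inc=0.051282, refl=0.051282·0.846154=0.0434; V=0.153846+0.051282+0.043393=0.2485
k=3 load: inc=0.043393, refl=0.043393·0.333333=0.0145; V=0.205128+0.043393+0.014464=0.2630
k=4 src: inc=0.014464, refl=0.014464·0.846154=0.0122; V=0.248521+0.014464+0.012239=0.2752
k=5 load: inc=0.012239, refl=0.012239·0.333333=0.0041; V=0.262985+0.012239+0.004080=0.2793
k=6 src: inc=0.004080, refl=0.004080·0.846154=0.0035; V=0.275224+0.004080+0.003452=0.2828
k=7 load: inc=0.003452, refl=0.003452·0.333333=0.0012; V=0.279303+0.003452+0.001151=0.2839
k=8 src: inc=0.001151, refl=0.001151·0.846154=0.0010; V=0.282755+0.001151+0.000974=0.2849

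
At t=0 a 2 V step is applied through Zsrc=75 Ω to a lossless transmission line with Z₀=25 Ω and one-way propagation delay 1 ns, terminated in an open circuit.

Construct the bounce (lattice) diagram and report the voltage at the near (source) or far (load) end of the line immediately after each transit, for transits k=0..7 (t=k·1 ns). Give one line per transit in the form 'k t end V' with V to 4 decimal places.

Γ_L=1.000000, Γ_S=0.500000; launch V₁=2·25/100=0.500000
k=0 src: V=0.5000
k=1 load: inc=0.500000, refl=0.500000·1.000000=0.5000; V=0.000000+0.500000+0.500000=1.0000
k=2 src: inc=0.500000, refl=0.500000·0.500000=0.2500; V=0.500000+0.500000+0.250000=1.2500
k=3 load: inc=0.250000, refl=0.250000·1.000000=0.2500; V=1.000000+0.250000+0.250000=1.5000
k=4 src: inc=0.250000, refl=0.250000·0.500000=0.1250; V=1.250000+0.250000+0.125000=1.6250
k=5 load: inc=0.125000, refl=0.125000·1.000000=0.1250; V=1.500000+0.125000+0.125000=1.7500
k=6 src: inc=0.125000, refl=0.125000·0.500000=0.0625; V=1.625000+0.125000+0.062500=1.8125
k=7 load: inc=0.062500, refl=0.062500·1.000000=0.0625; V=1.750000+0.062500+0.062500=1.8750

0 0 source 0.5000
1 1 load 1.0000
2 2 source 1.2500
3 3 load 1.5000
4 4 source 1.6250
5 5 load 1.7500
6 6 source 1.8125
7 7 load 1.8750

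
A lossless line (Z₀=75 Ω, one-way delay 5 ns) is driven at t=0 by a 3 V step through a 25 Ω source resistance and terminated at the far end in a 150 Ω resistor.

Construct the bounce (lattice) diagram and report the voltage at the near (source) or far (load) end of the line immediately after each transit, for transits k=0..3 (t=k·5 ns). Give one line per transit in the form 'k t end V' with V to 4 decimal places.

0 0 source 2.2500
1 5 load 3.0000
2 10 source 2.6250
3 15 load 2.5000

Γ_L=0.333333, Γ_S=-0.500000; launch V₁=3·75/100=2.250000
k=0 src: V=2.2500
k=1 load: inc=2.250000, refl=2.250000·0.333333=0.7500; V=0.000000+2.250000+0.750000=3.0000
k=2 src: inc=0.750000, refl=0.750000·-0.500000=-0.3750; V=2.250000+0.750000+-0.375000=2.6250
k=3 load: inc=-0.375000, refl=-0.375000·0.333333=-0.1250; V=3.000000+-0.375000+-0.125000=2.5000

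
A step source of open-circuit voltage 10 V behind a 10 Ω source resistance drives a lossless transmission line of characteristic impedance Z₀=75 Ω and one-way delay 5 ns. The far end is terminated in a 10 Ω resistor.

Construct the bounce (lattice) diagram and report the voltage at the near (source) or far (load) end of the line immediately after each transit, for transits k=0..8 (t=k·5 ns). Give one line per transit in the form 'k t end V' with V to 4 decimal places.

0 0 source 8.8235
1 5 load 2.0761
2 10 source 7.2359
3 15 load 3.2902
4 20 source 6.3075
5 25 load 4.0001
6 30 source 5.7646
7 35 load 4.4153
8 40 source 5.4471

Γ_L=-0.764706, Γ_S=-0.764706; launch V₁=10·75/85=8.823529
k=0 src: V=8.8235
k=1 load: inc=8.823529, refl=8.823529·-0.764706=-6.7474; V=0.000000+8.823529+-6.747405=2.0761
k=2 src: inc=-6.747405, refl=-6.747405·-0.764706=5.1598; V=8.823529+-6.747405+5.159780=7.2359
k=3 load: inc=5.159780, refl=5.159780·-0.764706=-3.9457; V=2.076125+5.159780+-3.945714=3.2902
k=4 src: inc=-3.945714, refl=-3.945714·-0.764706=3.0173; V=7.235905+-3.945714+3.017311=6.3075
k=5 load: inc=3.017311, refl=3.017311·-0.764706=-2.3074; V=3.290190+3.017311+-2.307355=4.0001
k=6 src: inc=-2.307355, refl=-2.307355·-0.764706=1.7644; V=6.307501+-2.307355+1.764448=5.7646
k=7 load: inc=1.764448, refl=1.764448·-0.764706=-1.3493; V=4.000146+1.764448+-1.349284=4.4153
k=8 src: inc=-1.349284, refl=-1.349284·-0.764706=1.0318; V=5.764594+-1.349284+1.031805=5.4471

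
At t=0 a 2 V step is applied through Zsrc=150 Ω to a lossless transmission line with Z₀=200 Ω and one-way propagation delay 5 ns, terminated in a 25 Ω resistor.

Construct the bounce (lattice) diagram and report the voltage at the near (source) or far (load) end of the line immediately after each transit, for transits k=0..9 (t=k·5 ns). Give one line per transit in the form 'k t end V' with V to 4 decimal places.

0 0 source 1.1429
1 5 load 0.2540
2 10 source 0.3810
3 15 load 0.2822
4 20 source 0.2963
5 25 load 0.2853
6 30 source 0.2869
7 35 load 0.2857
8 40 source 0.2858
9 45 load 0.2857

Γ_L=-0.777778, Γ_S=-0.142857; launch V₁=2·200/350=1.142857
k=0 src: V=1.1429
k=1 load: inc=1.142857, refl=1.142857·-0.777778=-0.8889; V=0.000000+1.142857+-0.888889=0.2540
k=2 src: inc=-0.888889, refl=-0.888889·-0.142857=0.1270; V=1.142857+-0.888889+0.126984=0.3810
k=3 load: inc=0.126984, refl=0.126984·-0.777778=-0.0988; V=0.253968+0.126984+-0.098765=0.2822
k=4 src: inc=-0.098765, refl=-0.098765·-0.142857=0.0141; V=0.380952+-0.098765+0.014109=0.2963
k=5 load: inc=0.014109, refl=0.014109·-0.777778=-0.0110; V=0.282187+0.014109+-0.010974=0.2853
k=6 src: inc=-0.010974, refl=-0.010974·-0.142857=0.0016; V=0.296296+-0.010974+0.001568=0.2869
k=7 load: inc=0.001568, refl=0.001568·-0.777778=-0.0012; V=0.285322+0.001568+-0.001219=0.2857
k=8 src: inc=-0.001219, refl=-0.001219·-0.142857=0.0002; V=0.286890+-0.001219+0.000174=0.2858
k=9 load: inc=0.000174, refl=0.000174·-0.777778=-0.0001; V=0.285671+0.000174+-0.000135=0.2857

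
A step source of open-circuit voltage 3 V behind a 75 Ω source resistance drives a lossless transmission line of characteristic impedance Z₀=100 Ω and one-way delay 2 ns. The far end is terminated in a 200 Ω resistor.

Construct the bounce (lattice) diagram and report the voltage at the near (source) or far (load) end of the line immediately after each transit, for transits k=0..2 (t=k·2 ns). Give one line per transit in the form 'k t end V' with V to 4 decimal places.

Γ_L=0.333333, Γ_S=-0.142857; launch V₁=3·100/175=1.714286
k=0 src: V=1.7143
k=1 load: inc=1.714286, refl=1.714286·0.333333=0.5714; V=0.000000+1.714286+0.571429=2.2857
k=2 src: inc=0.571429, refl=0.571429·-0.142857=-0.0816; V=1.714286+0.571429+-0.081633=2.2041

0 0 source 1.7143
1 2 load 2.2857
2 4 source 2.2041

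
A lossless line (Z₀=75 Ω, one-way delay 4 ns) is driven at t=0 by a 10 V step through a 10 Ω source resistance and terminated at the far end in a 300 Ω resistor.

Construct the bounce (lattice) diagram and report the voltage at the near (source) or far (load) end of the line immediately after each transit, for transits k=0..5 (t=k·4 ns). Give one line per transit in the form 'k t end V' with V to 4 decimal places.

0 0 source 8.8235
1 4 load 14.1176
2 8 source 10.0692
3 12 load 7.6401
4 16 source 9.4977
5 20 load 10.6122

Γ_L=0.600000, Γ_S=-0.764706; launch V₁=10·75/85=8.823529
k=0 src: V=8.8235
k=1 load: inc=8.823529, refl=8.823529·0.600000=5.2941; V=0.000000+8.823529+5.294118=14.1176
k=2 src: inc=5.294118, refl=5.294118·-0.764706=-4.0484; V=8.823529+5.294118+-4.048443=10.0692
k=3 load: inc=-4.048443, refl=-4.048443·0.600000=-2.4291; V=14.117647+-4.048443+-2.429066=7.6401
k=4 src: inc=-2.429066, refl=-2.429066·-0.764706=1.8575; V=10.069204+-2.429066+1.857521=9.4977
k=5 load: inc=1.857521, refl=1.857521·0.600000=1.1145; V=7.640138+1.857521+1.114513=10.6122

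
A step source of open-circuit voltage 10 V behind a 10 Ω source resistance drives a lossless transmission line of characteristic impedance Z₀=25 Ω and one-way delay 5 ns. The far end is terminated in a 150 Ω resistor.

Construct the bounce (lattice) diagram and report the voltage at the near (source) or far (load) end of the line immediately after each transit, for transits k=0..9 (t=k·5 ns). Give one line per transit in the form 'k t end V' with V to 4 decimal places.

0 0 source 7.1429
1 5 load 12.2449
2 10 source 10.0583
3 15 load 8.4965
4 20 source 9.1658
5 25 load 9.6439
6 30 source 9.4390
7 35 load 9.2927
8 40 source 9.3554
9 45 load 9.4002

Γ_L=0.714286, Γ_S=-0.428571; launch V₁=10·25/35=7.142857
k=0 src: V=7.1429
k=1 load: inc=7.142857, refl=7.142857·0.714286=5.1020; V=0.000000+7.142857+5.102041=12.2449
k=2 src: inc=5.102041, refl=5.102041·-0.428571=-2.1866; V=7.142857+5.102041+-2.186589=10.0583
k=3 load: inc=-2.186589, refl=-2.186589·0.714286=-1.5618; V=12.244898+-2.186589+-1.561849=8.4965
k=4 src: inc=-1.561849, refl=-1.561849·-0.428571=0.6694; V=10.058309+-1.561849+0.669364=9.1658
k=5 load: inc=0.669364, refl=0.669364·0.714286=0.4781; V=8.496460+0.669364+0.478117=9.6439
k=6 src: inc=0.478117, refl=0.478117·-0.428571=-0.2049; V=9.165824+0.478117+-0.204907=9.4390
k=7 load: inc=-0.204907, refl=-0.204907·0.714286=-0.1464; V=9.643941+-0.204907+-0.146362=9.2927
k=8 src: inc=-0.146362, refl=-0.146362·-0.428571=0.0627; V=9.439034+-0.146362+0.062727=9.3554
k=9 load: inc=0.062727, refl=0.062727·0.714286=0.0448; V=9.292671+0.062727+0.044805=9.4002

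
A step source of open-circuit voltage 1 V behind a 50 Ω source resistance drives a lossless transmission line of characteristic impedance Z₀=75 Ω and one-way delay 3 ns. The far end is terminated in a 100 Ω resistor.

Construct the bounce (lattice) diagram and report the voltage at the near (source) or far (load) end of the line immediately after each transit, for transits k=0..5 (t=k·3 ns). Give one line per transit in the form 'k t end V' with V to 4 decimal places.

Γ_L=0.142857, Γ_S=-0.200000; launch V₁=1·75/125=0.600000
k=0 src: V=0.6000
k=1 load: inc=0.600000, refl=0.600000·0.142857=0.0857; V=0.000000+0.600000+0.085714=0.6857
k=2 src: inc=0.085714, refl=0.085714·-0.200000=-0.0171; V=0.600000+0.085714+-0.017143=0.6686
k=3 load: inc=-0.017143, refl=-0.017143·0.142857=-0.0024; V=0.685714+-0.017143+-0.002449=0.6661
k=4 src: inc=-0.002449, refl=-0.002449·-0.200000=0.0005; V=0.668571+-0.002449+0.000490=0.6666
k=5 load: inc=0.000490, refl=0.000490·0.142857=0.0001; V=0.666122+0.000490+0.000070=0.6667

0 0 source 0.6000
1 3 load 0.6857
2 6 source 0.6686
3 9 load 0.6661
4 12 source 0.6666
5 15 load 0.6667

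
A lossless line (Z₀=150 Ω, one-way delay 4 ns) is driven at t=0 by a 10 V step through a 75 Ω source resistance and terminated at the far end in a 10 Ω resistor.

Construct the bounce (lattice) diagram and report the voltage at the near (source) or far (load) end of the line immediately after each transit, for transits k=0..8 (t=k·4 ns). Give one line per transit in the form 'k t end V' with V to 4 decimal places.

Γ_L=-0.875000, Γ_S=-0.333333; launch V₁=10·150/225=6.666667
k=0 src: V=6.6667
k=1 load: inc=6.666667, refl=6.666667·-0.875000=-5.8333; V=0.000000+6.666667+-5.833333=0.8333
k=2 src: inc=-5.833333, refl=-5.833333·-0.333333=1.9444; V=6.666667+-5.833333+1.944444=2.7778
k=3 load: inc=1.944444, refl=1.944444·-0.875000=-1.7014; V=0.833333+1.944444+-1.701389=1.0764
k=4 src: inc=-1.701389, refl=-1.701389·-0.333333=0.5671; V=2.777778+-1.701389+0.567130=1.6435
k=5 load: inc=0.567130, refl=0.567130·-0.875000=-0.4962; V=1.076389+0.567130+-0.496238=1.1473
k=6 src: inc=-0.496238, refl=-0.496238·-0.333333=0.1654; V=1.643519+-0.496238+0.165413=1.3127
k=7 load: inc=0.165413, refl=0.165413·-0.875000=-0.1447; V=1.147280+0.165413+-0.144736=1.1680
k=8 src: inc=-0.144736, refl=-0.144736·-0.333333=0.0482; V=1.312693+-0.144736+0.048245=1.2162

0 0 source 6.6667
1 4 load 0.8333
2 8 source 2.7778
3 12 load 1.0764
4 16 source 1.6435
5 20 load 1.1473
6 24 source 1.3127
7 28 load 1.1680
8 32 source 1.2162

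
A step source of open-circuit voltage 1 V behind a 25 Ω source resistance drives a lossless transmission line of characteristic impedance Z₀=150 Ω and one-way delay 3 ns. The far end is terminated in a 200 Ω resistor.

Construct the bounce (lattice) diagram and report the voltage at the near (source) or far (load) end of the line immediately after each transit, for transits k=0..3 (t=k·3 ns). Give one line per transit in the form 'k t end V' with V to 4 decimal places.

Γ_L=0.142857, Γ_S=-0.714286; launch V₁=1·150/175=0.857143
k=0 src: V=0.8571
k=1 load: inc=0.857143, refl=0.857143·0.142857=0.1224; V=0.000000+0.857143+0.122449=0.9796
k=2 src: inc=0.122449, refl=0.122449·-0.714286=-0.0875; V=0.857143+0.122449+-0.087464=0.8921
k=3 load: inc=-0.087464, refl=-0.087464·0.142857=-0.0125; V=0.979592+-0.087464+-0.012495=0.8796

0 0 source 0.8571
1 3 load 0.9796
2 6 source 0.8921
3 9 load 0.8796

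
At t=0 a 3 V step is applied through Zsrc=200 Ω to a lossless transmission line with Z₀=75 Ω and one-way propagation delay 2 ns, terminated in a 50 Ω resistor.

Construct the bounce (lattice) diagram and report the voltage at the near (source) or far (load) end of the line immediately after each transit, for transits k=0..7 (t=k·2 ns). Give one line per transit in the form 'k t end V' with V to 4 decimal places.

Γ_L=-0.200000, Γ_S=0.454545; launch V₁=3·75/275=0.818182
k=0 src: V=0.8182
k=1 load: inc=0.818182, refl=0.818182·-0.200000=-0.1636; V=0.000000+0.818182+-0.163636=0.6545
k=2 src: inc=-0.163636, refl=-0.163636·0.454545=-0.0744; V=0.818182+-0.163636+-0.074380=0.5802
k=3 load: inc=-0.074380, refl=-0.074380·-0.200000=0.0149; V=0.654545+-0.074380+0.014876=0.5950
k=4 src: inc=0.014876, refl=0.014876·0.454545=0.0068; V=0.580165+0.014876+0.006762=0.6018
k=5 load: inc=0.006762, refl=0.006762·-0.200000=-0.0014; V=0.595041+0.006762+-0.001352=0.6005
k=6 src: inc=-0.001352, refl=-0.001352·0.454545=-0.0006; V=0.601803+-0.001352+-0.000615=0.5998
k=7 load: inc=-0.000615, refl=-0.000615·-0.200000=0.0001; V=0.600451+-0.000615+0.000123=0.6000

0 0 source 0.8182
1 2 load 0.6545
2 4 source 0.5802
3 6 load 0.5950
4 8 source 0.6018
5 10 load 0.6005
6 12 source 0.5998
7 14 load 0.6000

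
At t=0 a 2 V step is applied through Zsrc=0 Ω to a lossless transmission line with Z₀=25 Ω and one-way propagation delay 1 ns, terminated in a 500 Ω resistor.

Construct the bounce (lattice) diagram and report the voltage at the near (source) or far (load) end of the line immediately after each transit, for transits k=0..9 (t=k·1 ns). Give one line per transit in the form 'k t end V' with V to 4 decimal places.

0 0 source 2.0000
1 1 load 3.8095
2 2 source 2.0000
3 3 load 0.3628
4 4 source 2.0000
5 5 load 3.4813
6 6 source 2.0000
7 7 load 0.6598
8 8 source 2.0000
9 9 load 3.2126

Γ_L=0.904762, Γ_S=-1.000000; launch V₁=2·25/25=2.000000
k=0 src: V=2.0000
k=1 load: inc=2.000000, refl=2.000000·0.904762=1.8095; V=0.000000+2.000000+1.809524=3.8095
k=2 src: inc=1.809524, refl=1.809524·-1.000000=-1.8095; V=2.000000+1.809524+-1.809524=2.0000
k=3 load: inc=-1.809524, refl=-1.809524·0.904762=-1.6372; V=3.809524+-1.809524+-1.637188=0.3628
k=4 src: inc=-1.637188, refl=-1.637188·-1.000000=1.6372; V=2.000000+-1.637188+1.637188=2.0000
k=5 load: inc=1.637188, refl=1.637188·0.904762=1.4813; V=0.362812+1.637188+1.481266=3.4813
k=6 src: inc=1.481266, refl=1.481266·-1.000000=-1.4813; V=2.000000+1.481266+-1.481266=2.0000
k=7 load: inc=-1.481266, refl=-1.481266·0.904762=-1.3402; V=3.481266+-1.481266+-1.340193=0.6598
k=8 src: inc=-1.340193, refl=-1.340193·-1.000000=1.3402; V=2.000000+-1.340193+1.340193=2.0000
k=9 load: inc=1.340193, refl=1.340193·0.904762=1.2126; V=0.659807+1.340193+1.212555=3.2126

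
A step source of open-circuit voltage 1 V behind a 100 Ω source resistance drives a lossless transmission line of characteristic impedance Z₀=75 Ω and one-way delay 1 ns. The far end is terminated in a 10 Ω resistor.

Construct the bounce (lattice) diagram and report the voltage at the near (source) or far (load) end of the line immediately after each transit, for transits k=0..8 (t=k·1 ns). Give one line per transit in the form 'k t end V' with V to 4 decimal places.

0 0 source 0.4286
1 1 load 0.1008
2 2 source 0.0540
3 3 load 0.0898
4 4 source 0.0949
5 5 load 0.0910
6 6 source 0.0905
7 7 load 0.0909
8 8 source 0.0910

Γ_L=-0.764706, Γ_S=0.142857; launch V₁=1·75/175=0.428571
k=0 src: V=0.4286
k=1 load: inc=0.428571, refl=0.428571·-0.764706=-0.3277; V=0.000000+0.428571+-0.327731=0.1008
k=2 src: inc=-0.327731, refl=-0.327731·0.142857=-0.0468; V=0.428571+-0.327731+-0.046819=0.0540
k=3 load: inc=-0.046819, refl=-0.046819·-0.764706=0.0358; V=0.100840+-0.046819+0.035803=0.0898
k=4 src: inc=0.035803, refl=0.035803·0.142857=0.0051; V=0.054022+0.035803+0.005115=0.0949
k=5 load: inc=0.005115, refl=0.005115·-0.764706=-0.0039; V=0.089824+0.005115+-0.003911=0.0910
k=6 src: inc=-0.003911, refl=-0.003911·0.142857=-0.0006; V=0.094939+-0.003911+-0.000559=0.0905
k=7 load: inc=-0.000559, refl=-0.000559·-0.764706=0.0004; V=0.091028+-0.000559+0.000427=0.0909
k=8 src: inc=0.000427, refl=0.000427·0.142857=0.0001; V=0.090469+0.000427+0.000061=0.0910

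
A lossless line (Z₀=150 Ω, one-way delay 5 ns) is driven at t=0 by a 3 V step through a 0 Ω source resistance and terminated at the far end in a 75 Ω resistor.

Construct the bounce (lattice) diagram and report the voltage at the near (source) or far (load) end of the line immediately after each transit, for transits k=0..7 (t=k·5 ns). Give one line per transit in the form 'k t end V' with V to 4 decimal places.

0 0 source 3.0000
1 5 load 2.0000
2 10 source 3.0000
3 15 load 2.6667
4 20 source 3.0000
5 25 load 2.8889
6 30 source 3.0000
7 35 load 2.9630

Γ_L=-0.333333, Γ_S=-1.000000; launch V₁=3·150/150=3.000000
k=0 src: V=3.0000
k=1 load: inc=3.000000, refl=3.000000·-0.333333=-1.0000; V=0.000000+3.000000+-1.000000=2.0000
k=2 src: inc=-1.000000, refl=-1.000000·-1.000000=1.0000; V=3.000000+-1.000000+1.000000=3.0000
k=3 load: inc=1.000000, refl=1.000000·-0.333333=-0.3333; V=2.000000+1.000000+-0.333333=2.6667
k=4 src: inc=-0.333333, refl=-0.333333·-1.000000=0.3333; V=3.000000+-0.333333+0.333333=3.0000
k=5 load: inc=0.333333, refl=0.333333·-0.333333=-0.1111; V=2.666667+0.333333+-0.111111=2.8889
k=6 src: inc=-0.111111, refl=-0.111111·-1.000000=0.1111; V=3.000000+-0.111111+0.111111=3.0000
k=7 load: inc=0.111111, refl=0.111111·-0.333333=-0.0370; V=2.888889+0.111111+-0.037037=2.9630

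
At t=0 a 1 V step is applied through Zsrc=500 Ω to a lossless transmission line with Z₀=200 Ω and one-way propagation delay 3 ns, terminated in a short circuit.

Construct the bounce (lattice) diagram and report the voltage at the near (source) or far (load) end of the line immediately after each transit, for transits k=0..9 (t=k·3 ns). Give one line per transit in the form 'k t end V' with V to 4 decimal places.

Γ_L=-1.000000, Γ_S=0.428571; launch V₁=1·200/700=0.285714
k=0 src: V=0.2857
k=1 load: inc=0.285714, refl=0.285714·-1.000000=-0.2857; V=0.000000+0.285714+-0.285714=0.0000
k=2 src: inc=-0.285714, refl=-0.285714·0.428571=-0.1224; V=0.285714+-0.285714+-0.122449=-0.1224
k=3 load: inc=-0.122449, refl=-0.122449·-1.000000=0.1224; V=0.000000+-0.122449+0.122449=0.0000
k=4 src: inc=0.122449, refl=0.122449·0.428571=0.0525; V=-0.122449+0.122449+0.052478=0.0525
k=5 load: inc=0.052478, refl=0.052478·-1.000000=-0.0525; V=0.000000+0.052478+-0.052478=0.0000
k=6 src: inc=-0.052478, refl=-0.052478·0.428571=-0.0225; V=0.052478+-0.052478+-0.022491=-0.0225
k=7 load: inc=-0.022491, refl=-0.022491·-1.000000=0.0225; V=0.000000+-0.022491+0.022491=0.0000
k=8 src: inc=0.022491, refl=0.022491·0.428571=0.0096; V=-0.022491+0.022491+0.009639=0.0096
k=9 load: inc=0.009639, refl=0.009639·-1.000000=-0.0096; V=0.000000+0.009639+-0.009639=0.0000

0 0 source 0.2857
1 3 load 0.0000
2 6 source -0.1224
3 9 load 0.0000
4 12 source 0.0525
5 15 load 0.0000
6 18 source -0.0225
7 21 load 0.0000
8 24 source 0.0096
9 27 load 0.0000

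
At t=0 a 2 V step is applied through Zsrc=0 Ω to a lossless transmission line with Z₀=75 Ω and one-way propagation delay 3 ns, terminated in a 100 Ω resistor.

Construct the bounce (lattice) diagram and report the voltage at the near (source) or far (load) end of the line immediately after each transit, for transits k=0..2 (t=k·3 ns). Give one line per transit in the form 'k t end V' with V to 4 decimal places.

0 0 source 2.0000
1 3 load 2.2857
2 6 source 2.0000

Γ_L=0.142857, Γ_S=-1.000000; launch V₁=2·75/75=2.000000
k=0 src: V=2.0000
k=1 load: inc=2.000000, refl=2.000000·0.142857=0.2857; V=0.000000+2.000000+0.285714=2.2857
k=2 src: inc=0.285714, refl=0.285714·-1.000000=-0.2857; V=2.000000+0.285714+-0.285714=2.0000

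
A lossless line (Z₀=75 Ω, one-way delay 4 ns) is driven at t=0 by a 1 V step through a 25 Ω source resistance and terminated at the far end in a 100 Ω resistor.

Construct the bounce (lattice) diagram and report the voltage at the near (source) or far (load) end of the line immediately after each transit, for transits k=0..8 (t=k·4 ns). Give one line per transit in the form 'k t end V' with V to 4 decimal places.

0 0 source 0.7500
1 4 load 0.8571
2 8 source 0.8036
3 12 load 0.7959
4 16 source 0.7997
5 20 load 0.8003
6 24 source 0.8000
7 28 load 0.8000
8 32 source 0.8000

Γ_L=0.142857, Γ_S=-0.500000; launch V₁=1·75/100=0.750000
k=0 src: V=0.7500
k=1 load: inc=0.750000, refl=0.750000·0.142857=0.1071; V=0.000000+0.750000+0.107143=0.8571
k=2 src: inc=0.107143, refl=0.107143·-0.500000=-0.0536; V=0.750000+0.107143+-0.053571=0.8036
k=3 load: inc=-0.053571, refl=-0.053571·0.142857=-0.0077; V=0.857143+-0.053571+-0.007653=0.7959
k=4 src: inc=-0.007653, refl=-0.007653·-0.500000=0.0038; V=0.803571+-0.007653+0.003827=0.7997
k=5 load: inc=0.003827, refl=0.003827·0.142857=0.0005; V=0.795918+0.003827+0.000547=0.8003
k=6 src: inc=0.000547, refl=0.000547·-0.500000=-0.0003; V=0.799745+0.000547+-0.000273=0.8000
k=7 load: inc=-0.000273, refl=-0.000273·0.142857=-0.0000; V=0.800292+-0.000273+-0.000039=0.8000
k=8 src: inc=-0.000039, refl=-0.000039·-0.500000=0.0000; V=0.800018+-0.000039+0.000020=0.8000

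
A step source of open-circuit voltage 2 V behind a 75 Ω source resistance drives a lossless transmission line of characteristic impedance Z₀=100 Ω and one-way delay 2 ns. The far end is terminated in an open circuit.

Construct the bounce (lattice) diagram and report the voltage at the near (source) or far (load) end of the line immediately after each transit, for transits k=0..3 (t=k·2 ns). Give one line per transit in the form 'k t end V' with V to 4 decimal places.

0 0 source 1.1429
1 2 load 2.2857
2 4 source 2.1224
3 6 load 1.9592

Γ_L=1.000000, Γ_S=-0.142857; launch V₁=2·100/175=1.142857
k=0 src: V=1.1429
k=1 load: inc=1.142857, refl=1.142857·1.000000=1.1429; V=0.000000+1.142857+1.142857=2.2857
k=2 src: inc=1.142857, refl=1.142857·-0.142857=-0.1633; V=1.142857+1.142857+-0.163265=2.1224
k=3 load: inc=-0.163265, refl=-0.163265·1.000000=-0.1633; V=2.285714+-0.163265+-0.163265=1.9592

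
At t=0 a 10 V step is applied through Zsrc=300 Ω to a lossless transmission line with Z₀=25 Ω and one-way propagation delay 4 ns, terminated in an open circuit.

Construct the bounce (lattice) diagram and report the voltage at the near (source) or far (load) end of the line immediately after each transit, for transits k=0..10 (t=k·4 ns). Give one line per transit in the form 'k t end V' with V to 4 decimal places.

0 0 source 0.7692
1 4 load 1.5385
2 8 source 2.1893
3 12 load 2.8402
4 16 source 3.3910
5 20 load 3.9417
6 24 source 4.4078
7 28 load 4.8738
8 32 source 5.2681
9 36 load 5.6624
10 40 source 5.9961

Γ_L=1.000000, Γ_S=0.846154; launch V₁=10·25/325=0.769231
k=0 src: V=0.7692
k=1 load: inc=0.769231, refl=0.769231·1.000000=0.7692; V=0.000000+0.769231+0.769231=1.5385
k=2 src: inc=0.769231, refl=0.769231·0.846154=0.6509; V=0.769231+0.769231+0.650888=2.1893
k=3 load: inc=0.650888, refl=0.650888·1.000000=0.6509; V=1.538462+0.650888+0.650888=2.8402
k=4 src: inc=0.650888, refl=0.650888·0.846154=0.5508; V=2.189349+0.650888+0.550751=3.3910
k=5 load: inc=0.550751, refl=0.550751·1.000000=0.5508; V=2.840237+0.550751+0.550751=3.9417
k=6 src: inc=0.550751, refl=0.550751·0.846154=0.4660; V=3.390988+0.550751+0.466020=4.4078
k=7 load: inc=0.466020, refl=0.466020·1.000000=0.4660; V=3.941739+0.466020+0.466020=4.8738
k=8 src: inc=0.466020, refl=0.466020·0.846154=0.3943; V=4.407759+0.466020+0.394325=5.2681
k=9 load: inc=0.394325, refl=0.394325·1.000000=0.3943; V=4.873779+0.394325+0.394325=5.6624
k=10 src: inc=0.394325, refl=0.394325·0.846154=0.3337; V=5.268104+0.394325+0.333659=5.9961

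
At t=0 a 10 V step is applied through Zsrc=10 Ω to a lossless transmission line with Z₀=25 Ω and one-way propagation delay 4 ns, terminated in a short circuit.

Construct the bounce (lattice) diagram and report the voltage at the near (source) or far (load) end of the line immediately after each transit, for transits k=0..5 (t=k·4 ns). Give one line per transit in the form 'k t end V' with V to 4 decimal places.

0 0 source 7.1429
1 4 load 0.0000
2 8 source 3.0612
3 12 load 0.0000
4 16 source 1.3120
5 20 load 0.0000

Γ_L=-1.000000, Γ_S=-0.428571; launch V₁=10·25/35=7.142857
k=0 src: V=7.1429
k=1 load: inc=7.142857, refl=7.142857·-1.000000=-7.1429; V=0.000000+7.142857+-7.142857=0.0000
k=2 src: inc=-7.142857, refl=-7.142857·-0.428571=3.0612; V=7.142857+-7.142857+3.061224=3.0612
k=3 load: inc=3.061224, refl=3.061224·-1.000000=-3.0612; V=0.000000+3.061224+-3.061224=0.0000
k=4 src: inc=-3.061224, refl=-3.061224·-0.428571=1.3120; V=3.061224+-3.061224+1.311953=1.3120
k=5 load: inc=1.311953, refl=1.311953·-1.000000=-1.3120; V=0.000000+1.311953+-1.311953=0.0000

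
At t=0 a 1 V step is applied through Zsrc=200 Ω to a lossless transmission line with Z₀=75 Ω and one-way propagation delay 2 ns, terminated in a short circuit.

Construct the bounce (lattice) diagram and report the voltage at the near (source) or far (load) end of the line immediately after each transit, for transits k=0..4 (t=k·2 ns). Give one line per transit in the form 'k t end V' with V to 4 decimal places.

Γ_L=-1.000000, Γ_S=0.454545; launch V₁=1·75/275=0.272727
k=0 src: V=0.2727
k=1 load: inc=0.272727, refl=0.272727·-1.000000=-0.2727; V=0.000000+0.272727+-0.272727=0.0000
k=2 src: inc=-0.272727, refl=-0.272727·0.454545=-0.1240; V=0.272727+-0.272727+-0.123967=-0.1240
k=3 load: inc=-0.123967, refl=-0.123967·-1.000000=0.1240; V=0.000000+-0.123967+0.123967=0.0000
k=4 src: inc=0.123967, refl=0.123967·0.454545=0.0563; V=-0.123967+0.123967+0.056349=0.0563

0 0 source 0.2727
1 2 load 0.0000
2 4 source -0.1240
3 6 load 0.0000
4 8 source 0.0563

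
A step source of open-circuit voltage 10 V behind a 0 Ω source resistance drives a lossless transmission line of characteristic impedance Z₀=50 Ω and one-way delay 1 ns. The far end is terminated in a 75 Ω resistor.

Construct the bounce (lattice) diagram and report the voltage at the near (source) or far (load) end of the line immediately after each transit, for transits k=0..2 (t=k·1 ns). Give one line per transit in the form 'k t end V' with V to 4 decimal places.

0 0 source 10.0000
1 1 load 12.0000
2 2 source 10.0000

Γ_L=0.200000, Γ_S=-1.000000; launch V₁=10·50/50=10.000000
k=0 src: V=10.0000
k=1 load: inc=10.000000, refl=10.000000·0.200000=2.0000; V=0.000000+10.000000+2.000000=12.0000
k=2 src: inc=2.000000, refl=2.000000·-1.000000=-2.0000; V=10.000000+2.000000+-2.000000=10.0000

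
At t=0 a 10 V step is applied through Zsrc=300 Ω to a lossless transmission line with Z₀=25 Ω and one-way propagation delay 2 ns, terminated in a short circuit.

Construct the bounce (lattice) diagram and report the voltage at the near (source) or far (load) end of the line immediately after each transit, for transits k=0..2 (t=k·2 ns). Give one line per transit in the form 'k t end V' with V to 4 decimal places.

Γ_L=-1.000000, Γ_S=0.846154; launch V₁=10·25/325=0.769231
k=0 src: V=0.7692
k=1 load: inc=0.769231, refl=0.769231·-1.000000=-0.7692; V=0.000000+0.769231+-0.769231=0.0000
k=2 src: inc=-0.769231, refl=-0.769231·0.846154=-0.6509; V=0.769231+-0.769231+-0.650888=-0.6509

0 0 source 0.7692
1 2 load 0.0000
2 4 source -0.6509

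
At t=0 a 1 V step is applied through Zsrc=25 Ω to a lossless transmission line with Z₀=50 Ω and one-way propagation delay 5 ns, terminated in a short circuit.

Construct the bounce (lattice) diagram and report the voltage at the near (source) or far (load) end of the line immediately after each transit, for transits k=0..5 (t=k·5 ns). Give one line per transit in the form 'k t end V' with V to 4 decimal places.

Γ_L=-1.000000, Γ_S=-0.333333; launch V₁=1·50/75=0.666667
k=0 src: V=0.6667
k=1 load: inc=0.666667, refl=0.666667·-1.000000=-0.6667; V=0.000000+0.666667+-0.666667=0.0000
k=2 src: inc=-0.666667, refl=-0.666667·-0.333333=0.2222; V=0.666667+-0.666667+0.222222=0.2222
k=3 load: inc=0.222222, refl=0.222222·-1.000000=-0.2222; V=0.000000+0.222222+-0.222222=0.0000
k=4 src: inc=-0.222222, refl=-0.222222·-0.333333=0.0741; V=0.222222+-0.222222+0.074074=0.0741
k=5 load: inc=0.074074, refl=0.074074·-1.000000=-0.0741; V=0.000000+0.074074+-0.074074=0.0000

0 0 source 0.6667
1 5 load 0.0000
2 10 source 0.2222
3 15 load 0.0000
4 20 source 0.0741
5 25 load 0.0000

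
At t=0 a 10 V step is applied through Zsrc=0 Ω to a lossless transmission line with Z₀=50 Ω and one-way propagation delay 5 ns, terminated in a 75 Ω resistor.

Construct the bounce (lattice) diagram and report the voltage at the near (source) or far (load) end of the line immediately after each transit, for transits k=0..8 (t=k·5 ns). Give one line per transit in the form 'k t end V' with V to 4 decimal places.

0 0 source 10.0000
1 5 load 12.0000
2 10 source 10.0000
3 15 load 9.6000
4 20 source 10.0000
5 25 load 10.0800
6 30 source 10.0000
7 35 load 9.9840
8 40 source 10.0000

Γ_L=0.200000, Γ_S=-1.000000; launch V₁=10·50/50=10.000000
k=0 src: V=10.0000
k=1 load: inc=10.000000, refl=10.000000·0.200000=2.0000; V=0.000000+10.000000+2.000000=12.0000
k=2 src: inc=2.000000, refl=2.000000·-1.000000=-2.0000; V=10.000000+2.000000+-2.000000=10.0000
k=3 load: inc=-2.000000, refl=-2.000000·0.200000=-0.4000; V=12.000000+-2.000000+-0.400000=9.6000
k=4 src: inc=-0.400000, refl=-0.400000·-1.000000=0.4000; V=10.000000+-0.400000+0.400000=10.0000
k=5 load: inc=0.400000, refl=0.400000·0.200000=0.0800; V=9.600000+0.400000+0.080000=10.0800
k=6 src: inc=0.080000, refl=0.080000·-1.000000=-0.0800; V=10.000000+0.080000+-0.080000=10.0000
k=7 load: inc=-0.080000, refl=-0.080000·0.200000=-0.0160; V=10.080000+-0.080000+-0.016000=9.9840
k=8 src: inc=-0.016000, refl=-0.016000·-1.000000=0.0160; V=10.000000+-0.016000+0.016000=10.0000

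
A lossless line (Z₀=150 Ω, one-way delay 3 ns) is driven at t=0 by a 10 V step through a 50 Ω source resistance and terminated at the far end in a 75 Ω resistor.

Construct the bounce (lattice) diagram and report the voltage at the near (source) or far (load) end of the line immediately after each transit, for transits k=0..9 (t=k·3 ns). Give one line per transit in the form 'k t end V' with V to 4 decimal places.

Γ_L=-0.333333, Γ_S=-0.500000; launch V₁=10·150/200=7.500000
k=0 src: V=7.5000
k=1 load: inc=7.500000, refl=7.500000·-0.333333=-2.5000; V=0.000000+7.500000+-2.500000=5.0000
k=2 src: inc=-2.500000, refl=-2.500000·-0.500000=1.2500; V=7.500000+-2.500000+1.250000=6.2500
k=3 load: inc=1.250000, refl=1.250000·-0.333333=-0.4167; V=5.000000+1.250000+-0.416667=5.8333
k=4 src: inc=-0.416667, refl=-0.416667·-0.500000=0.2083; V=6.250000+-0.416667+0.208333=6.0417
k=5 load: inc=0.208333, refl=0.208333·-0.333333=-0.0694; V=5.833333+0.208333+-0.069444=5.9722
k=6 src: inc=-0.069444, refl=-0.069444·-0.500000=0.0347; V=6.041667+-0.069444+0.034722=6.0069
k=7 load: inc=0.034722, refl=0.034722·-0.333333=-0.0116; V=5.972222+0.034722+-0.011574=5.9954
k=8 src: inc=-0.011574, refl=-0.011574·-0.500000=0.0058; V=6.006944+-0.011574+0.005787=6.0012
k=9 load: inc=0.005787, refl=0.005787·-0.333333=-0.0019; V=5.995370+0.005787+-0.001929=5.9992

0 0 source 7.5000
1 3 load 5.0000
2 6 source 6.2500
3 9 load 5.8333
4 12 source 6.0417
5 15 load 5.9722
6 18 source 6.0069
7 21 load 5.9954
8 24 source 6.0012
9 27 load 5.9992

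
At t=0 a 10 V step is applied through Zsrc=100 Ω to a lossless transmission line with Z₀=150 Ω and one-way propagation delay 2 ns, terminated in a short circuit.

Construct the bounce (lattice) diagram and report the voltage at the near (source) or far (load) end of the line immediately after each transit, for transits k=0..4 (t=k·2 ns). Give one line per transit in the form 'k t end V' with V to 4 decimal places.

0 0 source 6.0000
1 2 load 0.0000
2 4 source 1.2000
3 6 load 0.0000
4 8 source 0.2400

Γ_L=-1.000000, Γ_S=-0.200000; launch V₁=10·150/250=6.000000
k=0 src: V=6.0000
k=1 load: inc=6.000000, refl=6.000000·-1.000000=-6.0000; V=0.000000+6.000000+-6.000000=0.0000
k=2 src: inc=-6.000000, refl=-6.000000·-0.200000=1.2000; V=6.000000+-6.000000+1.200000=1.2000
k=3 load: inc=1.200000, refl=1.200000·-1.000000=-1.2000; V=0.000000+1.200000+-1.200000=0.0000
k=4 src: inc=-1.200000, refl=-1.200000·-0.200000=0.2400; V=1.200000+-1.200000+0.240000=0.2400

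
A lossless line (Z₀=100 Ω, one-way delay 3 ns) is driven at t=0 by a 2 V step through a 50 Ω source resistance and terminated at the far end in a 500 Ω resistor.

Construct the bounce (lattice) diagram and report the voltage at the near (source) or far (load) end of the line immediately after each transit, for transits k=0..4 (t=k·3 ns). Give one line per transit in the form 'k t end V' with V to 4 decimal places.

0 0 source 1.3333
1 3 load 2.2222
2 6 source 1.9259
3 9 load 1.7284
4 12 source 1.7942

Γ_L=0.666667, Γ_S=-0.333333; launch V₁=2·100/150=1.333333
k=0 src: V=1.3333
k=1 load: inc=1.333333, refl=1.333333·0.666667=0.8889; V=0.000000+1.333333+0.888889=2.2222
k=2 src: inc=0.888889, refl=0.888889·-0.333333=-0.2963; V=1.333333+0.888889+-0.296296=1.9259
k=3 load: inc=-0.296296, refl=-0.296296·0.666667=-0.1975; V=2.222222+-0.296296+-0.197531=1.7284
k=4 src: inc=-0.197531, refl=-0.197531·-0.333333=0.0658; V=1.925926+-0.197531+0.065844=1.7942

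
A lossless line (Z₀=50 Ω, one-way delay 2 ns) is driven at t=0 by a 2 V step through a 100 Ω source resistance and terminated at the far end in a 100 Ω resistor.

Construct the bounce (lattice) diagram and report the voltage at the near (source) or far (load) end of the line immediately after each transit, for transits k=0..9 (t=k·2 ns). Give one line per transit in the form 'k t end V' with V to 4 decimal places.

0 0 source 0.6667
1 2 load 0.8889
2 4 source 0.9630
3 6 load 0.9877
4 8 source 0.9959
5 10 load 0.9986
6 12 source 0.9995
7 14 load 0.9998
8 16 source 0.9999
9 18 load 1.0000

Γ_L=0.333333, Γ_S=0.333333; launch V₁=2·50/150=0.666667
k=0 src: V=0.6667
k=1 load: inc=0.666667, refl=0.666667·0.333333=0.2222; V=0.000000+0.666667+0.222222=0.8889
k=2 src: inc=0.222222, refl=0.222222·0.333333=0.0741; V=0.666667+0.222222+0.074074=0.9630
k=3 load: inc=0.074074, refl=0.074074·0.333333=0.0247; V=0.888889+0.074074+0.024691=0.9877
k=4 src: inc=0.024691, refl=0.024691·0.333333=0.0082; V=0.962963+0.024691+0.008230=0.9959
k=5 load: inc=0.008230, refl=0.008230·0.333333=0.0027; V=0.987654+0.008230+0.002743=0.9986
k=6 src: inc=0.002743, refl=0.002743·0.333333=0.0009; V=0.995885+0.002743+0.000914=0.9995
k=7 load: inc=0.000914, refl=0.000914·0.333333=0.0003; V=0.998628+0.000914+0.000305=0.9998
k=8 src: inc=0.000305, refl=0.000305·0.333333=0.0001; V=0.999543+0.000305+0.000102=0.9999
k=9 load: inc=0.000102, refl=0.000102·0.333333=0.0000; V=0.999848+0.000102+0.000034=1.0000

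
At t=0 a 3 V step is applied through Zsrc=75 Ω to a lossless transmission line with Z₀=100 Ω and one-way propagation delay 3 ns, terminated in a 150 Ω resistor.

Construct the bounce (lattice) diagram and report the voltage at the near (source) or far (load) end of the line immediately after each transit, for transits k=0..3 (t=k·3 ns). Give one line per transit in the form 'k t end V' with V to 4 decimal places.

Γ_L=0.200000, Γ_S=-0.142857; launch V₁=3·100/175=1.714286
k=0 src: V=1.7143
k=1 load: inc=1.714286, refl=1.714286·0.200000=0.3429; V=0.000000+1.714286+0.342857=2.0571
k=2 src: inc=0.342857, refl=0.342857·-0.142857=-0.0490; V=1.714286+0.342857+-0.048980=2.0082
k=3 load: inc=-0.048980, refl=-0.048980·0.200000=-0.0098; V=2.057143+-0.048980+-0.009796=1.9984

0 0 source 1.7143
1 3 load 2.0571
2 6 source 2.0082
3 9 load 1.9984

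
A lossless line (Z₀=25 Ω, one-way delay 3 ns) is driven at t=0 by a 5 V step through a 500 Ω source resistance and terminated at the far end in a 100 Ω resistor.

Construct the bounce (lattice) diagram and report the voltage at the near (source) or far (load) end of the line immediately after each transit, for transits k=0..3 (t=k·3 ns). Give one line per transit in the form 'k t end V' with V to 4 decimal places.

Γ_L=0.600000, Γ_S=0.904762; launch V₁=5·25/525=0.238095
k=0 src: V=0.2381
k=1 load: inc=0.238095, refl=0.238095·0.600000=0.1429; V=0.000000+0.238095+0.142857=0.3810
k=2 src: inc=0.142857, refl=0.142857·0.904762=0.1293; V=0.238095+0.142857+0.129252=0.5102
k=3 load: inc=0.129252, refl=0.129252·0.600000=0.0776; V=0.380952+0.129252+0.077551=0.5878

0 0 source 0.2381
1 3 load 0.3810
2 6 source 0.5102
3 9 load 0.5878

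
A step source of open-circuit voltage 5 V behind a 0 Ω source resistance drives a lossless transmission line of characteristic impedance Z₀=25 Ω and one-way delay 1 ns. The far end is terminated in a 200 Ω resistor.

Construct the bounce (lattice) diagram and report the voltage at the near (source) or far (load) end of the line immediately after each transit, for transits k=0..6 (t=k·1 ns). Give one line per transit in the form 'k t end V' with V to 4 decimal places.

Γ_L=0.777778, Γ_S=-1.000000; launch V₁=5·25/25=5.000000
k=0 src: V=5.0000
k=1 load: inc=5.000000, refl=5.000000·0.777778=3.8889; V=0.000000+5.000000+3.888889=8.8889
k=2 src: inc=3.888889, refl=3.888889·-1.000000=-3.8889; V=5.000000+3.888889+-3.888889=5.0000
k=3 load: inc=-3.888889, refl=-3.888889·0.777778=-3.0247; V=8.888889+-3.888889+-3.024691=1.9753
k=4 src: inc=-3.024691, refl=-3.024691·-1.000000=3.0247; V=5.000000+-3.024691+3.024691=5.0000
k=5 load: inc=3.024691, refl=3.024691·0.777778=2.3525; V=1.975309+3.024691+2.352538=7.3525
k=6 src: inc=2.352538, refl=2.352538·-1.000000=-2.3525; V=5.000000+2.352538+-2.352538=5.0000

0 0 source 5.0000
1 1 load 8.8889
2 2 source 5.0000
3 3 load 1.9753
4 4 source 5.0000
5 5 load 7.3525
6 6 source 5.0000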